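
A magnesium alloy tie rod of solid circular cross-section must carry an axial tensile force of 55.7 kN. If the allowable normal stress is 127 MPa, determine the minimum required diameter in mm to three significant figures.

23.6 mm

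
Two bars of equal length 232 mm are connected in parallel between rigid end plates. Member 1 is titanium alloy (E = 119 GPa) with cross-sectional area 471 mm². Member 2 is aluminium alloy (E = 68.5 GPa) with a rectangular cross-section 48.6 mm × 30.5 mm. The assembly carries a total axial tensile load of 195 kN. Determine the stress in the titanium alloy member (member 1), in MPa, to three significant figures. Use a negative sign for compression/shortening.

147 MPa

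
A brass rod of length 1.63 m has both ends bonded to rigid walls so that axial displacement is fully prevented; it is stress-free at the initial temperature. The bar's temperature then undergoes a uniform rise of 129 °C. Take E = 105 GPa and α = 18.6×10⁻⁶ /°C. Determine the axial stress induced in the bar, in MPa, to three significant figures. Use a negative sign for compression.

Free thermal expansion αLΔT = 18.6e-6 · 1630 · 129 = 3.911 mm.
The walls impose strain ε = −(3.911)/1630 = -2.3994e-03; σ = Eε = 105000 · -2.3994e-03 = -251.9 MPa.

-252 MPa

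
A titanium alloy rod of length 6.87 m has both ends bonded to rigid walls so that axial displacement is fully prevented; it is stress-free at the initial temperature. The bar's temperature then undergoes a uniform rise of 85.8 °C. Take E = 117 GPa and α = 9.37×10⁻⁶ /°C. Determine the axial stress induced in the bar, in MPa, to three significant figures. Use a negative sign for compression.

Free thermal expansion αLΔT = 9.37e-6 · 6870 · 85.8 = 5.523 mm.
The walls impose strain ε = −(5.523)/6870 = -8.0395e-04; σ = Eε = 117000 · -8.0395e-04 = -94.06 MPa.

-94.1 MPa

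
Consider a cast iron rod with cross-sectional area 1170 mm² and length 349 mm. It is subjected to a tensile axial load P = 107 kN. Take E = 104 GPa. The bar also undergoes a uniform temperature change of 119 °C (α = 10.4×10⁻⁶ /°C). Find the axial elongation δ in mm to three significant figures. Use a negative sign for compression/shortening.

δ_mech = NL/(AE) = 107000·349/(1170·104000) = 0.3069 mm.
δ_thermal = αLΔT = 10.4e-6·349·119 = 0.4319 mm.
δ = δ_mech + δ_thermal = 0.7388 mm.

0.739 mm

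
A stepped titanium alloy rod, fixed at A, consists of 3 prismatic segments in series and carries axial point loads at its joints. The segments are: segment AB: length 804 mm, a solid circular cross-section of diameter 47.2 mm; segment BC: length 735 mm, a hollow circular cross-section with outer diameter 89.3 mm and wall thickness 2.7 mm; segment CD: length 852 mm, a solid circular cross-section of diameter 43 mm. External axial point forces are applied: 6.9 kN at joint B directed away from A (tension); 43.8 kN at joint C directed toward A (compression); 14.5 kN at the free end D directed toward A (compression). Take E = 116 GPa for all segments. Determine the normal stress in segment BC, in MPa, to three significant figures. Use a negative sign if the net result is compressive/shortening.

-79.4 MPa

Internal axial forces (sectioning from the free end, tension +): N_CD = -14.5 kN, N_BC = -58.3 kN, N_AB = -51.4 kN.
A_BC = 734.6 mm².
σ_BC = N_BC/A_BC = -58300/734.6 = -79.37 MPa.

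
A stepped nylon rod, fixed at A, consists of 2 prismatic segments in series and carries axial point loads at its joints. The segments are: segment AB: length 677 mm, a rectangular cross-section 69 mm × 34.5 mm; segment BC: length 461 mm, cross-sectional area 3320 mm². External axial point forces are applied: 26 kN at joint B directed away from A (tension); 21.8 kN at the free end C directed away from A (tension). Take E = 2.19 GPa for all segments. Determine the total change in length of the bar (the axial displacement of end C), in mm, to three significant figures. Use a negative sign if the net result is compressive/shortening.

7.59 mm

Internal axial forces (sectioning from the free end, tension +): N_BC = 21.8 kN, N_AB = 47.8 kN.
A_AB = 2380 mm².
δ_AB = 47800·677/(2380·2190) = 6.207 mm
δ_BC = 21800·461/(3320·2190) = 1.382 mm
δ = Σδ_i = 7.59 mm.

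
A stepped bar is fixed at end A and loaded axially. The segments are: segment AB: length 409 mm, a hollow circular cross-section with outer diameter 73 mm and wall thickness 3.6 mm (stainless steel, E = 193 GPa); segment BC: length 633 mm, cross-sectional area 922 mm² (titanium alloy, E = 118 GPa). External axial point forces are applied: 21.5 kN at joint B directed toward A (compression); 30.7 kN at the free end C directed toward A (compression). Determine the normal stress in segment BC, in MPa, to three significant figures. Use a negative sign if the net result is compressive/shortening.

-33.3 MPa

Internal axial forces (sectioning from the free end, tension +): N_BC = -30.7 kN, N_AB = -52.2 kN.
σ_BC = N_BC/A_BC = -30700/922 = -33.3 MPa.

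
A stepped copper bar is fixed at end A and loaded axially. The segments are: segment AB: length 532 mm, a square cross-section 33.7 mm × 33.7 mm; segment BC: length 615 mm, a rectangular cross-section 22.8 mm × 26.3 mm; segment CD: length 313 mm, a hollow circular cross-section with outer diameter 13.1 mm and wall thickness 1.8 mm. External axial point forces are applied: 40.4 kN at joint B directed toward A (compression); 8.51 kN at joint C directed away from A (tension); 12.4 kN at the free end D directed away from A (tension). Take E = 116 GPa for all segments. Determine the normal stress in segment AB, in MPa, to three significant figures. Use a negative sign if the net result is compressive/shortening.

-17.2 MPa

Internal axial forces (sectioning from the free end, tension +): N_CD = 12.4 kN, N_BC = 20.91 kN, N_AB = -19.49 kN.
A_AB = 1136 mm².
σ_AB = N_AB/A_AB = -19490/1136 = -17.16 MPa.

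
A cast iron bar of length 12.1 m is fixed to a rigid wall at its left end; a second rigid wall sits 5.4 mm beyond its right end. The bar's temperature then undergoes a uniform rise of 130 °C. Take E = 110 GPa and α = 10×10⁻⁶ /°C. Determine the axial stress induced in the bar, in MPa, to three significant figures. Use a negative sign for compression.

Free thermal expansion αLΔT = 10e-6 · 12100 · 130 = 15.73 mm.
The walls engage after the gap closes; constrained expansion = 15.73 − 5.4 = 10.33 mm.
The walls impose strain ε = −(10.33)/12100 = -8.5372e-04; σ = Eε = 110000 · -8.5372e-04 = -93.91 MPa.

-93.9 MPa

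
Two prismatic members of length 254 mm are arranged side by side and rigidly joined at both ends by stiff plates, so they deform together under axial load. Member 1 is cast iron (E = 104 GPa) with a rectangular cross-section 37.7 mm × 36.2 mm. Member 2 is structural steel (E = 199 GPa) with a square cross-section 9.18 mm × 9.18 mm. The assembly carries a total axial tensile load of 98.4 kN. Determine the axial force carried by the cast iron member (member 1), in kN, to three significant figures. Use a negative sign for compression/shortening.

88.0 kN

A_1 = 1365 mm².
A_2 = 84.27 mm².
Equal strain + equilibrium ⇒ each member carries load in proportion to AE: A₁E₁ = 141900000 N, A₂E₂ = 16770000 N, ΣAE = 158700000 N.
F₁ = P·A₁E₁/ΣAE = 98400·141900000/158700000 = 88000 N.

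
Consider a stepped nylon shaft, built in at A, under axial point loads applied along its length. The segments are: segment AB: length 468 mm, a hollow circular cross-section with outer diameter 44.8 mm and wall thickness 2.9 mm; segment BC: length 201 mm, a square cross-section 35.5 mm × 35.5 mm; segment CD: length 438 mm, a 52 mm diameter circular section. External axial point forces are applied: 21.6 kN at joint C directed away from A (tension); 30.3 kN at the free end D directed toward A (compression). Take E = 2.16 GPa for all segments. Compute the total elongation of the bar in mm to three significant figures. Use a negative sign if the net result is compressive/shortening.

Internal axial forces (sectioning from the free end, tension +): N_CD = -30.3 kN, N_BC = -8.7 kN, N_AB = -8.7 kN.
A_AB = 381.7 mm².
A_BC = 1260 mm².
A_CD = 2124 mm².
δ_AB = -8700·468/(381.7·2160) = -4.938 mm
δ_BC = -8700·201/(1260·2160) = -0.6424 mm
δ_CD = -30300·438/(2124·2160) = -2.893 mm
δ = Σδ_i = -8.474 mm.

-8.47 mm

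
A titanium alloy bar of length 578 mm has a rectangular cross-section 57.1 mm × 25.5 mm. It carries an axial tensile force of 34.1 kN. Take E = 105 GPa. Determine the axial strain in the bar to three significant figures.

A = 1456 mm².
σ = N/A = 23.42 MPa; ε = σ/E = 23.42/105000 = 2.230e-04.

2.23e-04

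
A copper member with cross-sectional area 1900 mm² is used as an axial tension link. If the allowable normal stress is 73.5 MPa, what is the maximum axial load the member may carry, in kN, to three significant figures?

140 kN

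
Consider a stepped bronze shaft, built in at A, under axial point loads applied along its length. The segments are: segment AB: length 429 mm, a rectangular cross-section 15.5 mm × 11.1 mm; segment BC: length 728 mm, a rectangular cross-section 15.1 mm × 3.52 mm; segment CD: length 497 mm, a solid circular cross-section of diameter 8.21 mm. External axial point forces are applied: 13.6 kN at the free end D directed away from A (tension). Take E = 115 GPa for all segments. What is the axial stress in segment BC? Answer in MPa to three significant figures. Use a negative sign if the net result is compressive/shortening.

256 MPa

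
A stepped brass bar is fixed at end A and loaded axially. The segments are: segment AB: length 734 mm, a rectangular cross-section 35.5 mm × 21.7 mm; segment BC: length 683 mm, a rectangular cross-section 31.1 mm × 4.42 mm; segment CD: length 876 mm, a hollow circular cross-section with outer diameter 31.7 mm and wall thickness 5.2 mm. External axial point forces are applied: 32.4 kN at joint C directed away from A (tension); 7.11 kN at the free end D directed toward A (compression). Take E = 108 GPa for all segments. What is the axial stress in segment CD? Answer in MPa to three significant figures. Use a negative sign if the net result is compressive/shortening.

-16.4 MPa

Internal axial forces (sectioning from the free end, tension +): N_CD = -7.11 kN, N_BC = 25.29 kN, N_AB = 25.29 kN.
A_CD = 432.9 mm².
σ_CD = N_CD/A_CD = -7110/432.9 = -16.42 MPa.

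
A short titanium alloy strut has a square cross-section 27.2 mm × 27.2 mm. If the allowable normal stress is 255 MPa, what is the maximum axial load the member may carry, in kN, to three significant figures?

A = 739.8 mm².
P_max = σ_allow · A = 255 · 739.8 = 188700 N = 188.7 kN.

189 kN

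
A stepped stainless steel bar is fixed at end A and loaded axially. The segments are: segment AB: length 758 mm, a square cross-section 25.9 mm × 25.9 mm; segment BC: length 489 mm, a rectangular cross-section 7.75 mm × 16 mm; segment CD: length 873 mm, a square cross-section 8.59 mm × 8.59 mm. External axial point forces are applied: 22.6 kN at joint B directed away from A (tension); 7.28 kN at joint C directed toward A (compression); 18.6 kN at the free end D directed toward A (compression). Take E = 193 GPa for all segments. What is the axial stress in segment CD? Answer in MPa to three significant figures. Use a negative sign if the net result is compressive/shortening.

-252 MPa

Internal axial forces (sectioning from the free end, tension +): N_CD = -18.6 kN, N_BC = -25.88 kN, N_AB = -3.28 kN.
A_CD = 73.79 mm².
σ_CD = N_CD/A_CD = -18600/73.79 = -252.1 MPa.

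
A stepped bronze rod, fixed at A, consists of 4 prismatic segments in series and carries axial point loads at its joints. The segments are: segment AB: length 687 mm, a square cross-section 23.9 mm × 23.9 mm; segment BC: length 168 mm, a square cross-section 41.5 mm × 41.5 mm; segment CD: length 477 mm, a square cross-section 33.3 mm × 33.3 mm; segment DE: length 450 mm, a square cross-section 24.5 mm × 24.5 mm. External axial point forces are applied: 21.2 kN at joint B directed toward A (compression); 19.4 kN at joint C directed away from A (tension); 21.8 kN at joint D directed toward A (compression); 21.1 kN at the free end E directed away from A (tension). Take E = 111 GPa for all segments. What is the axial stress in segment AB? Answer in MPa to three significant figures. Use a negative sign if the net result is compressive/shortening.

Internal axial forces (sectioning from the free end, tension +): N_DE = 21.1 kN, N_CD = -0.7 kN, N_BC = 18.7 kN, N_AB = -2.5 kN.
A_AB = 571.2 mm².
σ_AB = N_AB/A_AB = -2500/571.2 = -4.377 MPa.

-4.38 MPa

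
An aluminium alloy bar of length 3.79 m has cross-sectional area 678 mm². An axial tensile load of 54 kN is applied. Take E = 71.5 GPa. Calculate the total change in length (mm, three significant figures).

4.22 mm

δ_mech = NL/(AE) = 54000·3790/(678·71500) = 4.222 mm.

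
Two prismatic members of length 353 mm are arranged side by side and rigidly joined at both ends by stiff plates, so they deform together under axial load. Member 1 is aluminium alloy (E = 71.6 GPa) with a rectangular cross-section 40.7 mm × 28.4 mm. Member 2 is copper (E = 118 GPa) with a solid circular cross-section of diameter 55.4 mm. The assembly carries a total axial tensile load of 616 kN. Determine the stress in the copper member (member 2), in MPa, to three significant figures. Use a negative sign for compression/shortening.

A_1 = 1156 mm².
A_2 = 2411 mm².
Equal strain + equilibrium ⇒ each member carries load in proportion to AE: A₁E₁ = 82760000 N, A₂E₂ = 284400000 N, ΣAE = 367200000 N.
σ₂ = P·E₂/ΣAE = 616000·118000/367200000 = 198 MPa.

198 MPa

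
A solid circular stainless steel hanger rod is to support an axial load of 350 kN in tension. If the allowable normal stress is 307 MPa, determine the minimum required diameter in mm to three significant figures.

38.1 mm

Required area A ≥ P/σ_allow = 350000/307 = 1140 mm².
For a solid circular section, d ≥ √(4A/π) = 38.1 mm.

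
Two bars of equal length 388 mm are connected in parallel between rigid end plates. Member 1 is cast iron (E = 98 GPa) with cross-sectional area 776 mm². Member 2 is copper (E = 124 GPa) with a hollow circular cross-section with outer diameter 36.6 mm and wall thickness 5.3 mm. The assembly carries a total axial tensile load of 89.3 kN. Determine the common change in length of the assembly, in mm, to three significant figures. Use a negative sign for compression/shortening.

A_2 = 521.2 mm².
Equal strain + equilibrium ⇒ each member carries load in proportion to AE: A₁E₁ = 76050000 N, A₂E₂ = 64620000 N, ΣAE = 140700000 N.
δ = PL/ΣAE = 89300·388/140700000 = 0.2463 mm.

0.246 mm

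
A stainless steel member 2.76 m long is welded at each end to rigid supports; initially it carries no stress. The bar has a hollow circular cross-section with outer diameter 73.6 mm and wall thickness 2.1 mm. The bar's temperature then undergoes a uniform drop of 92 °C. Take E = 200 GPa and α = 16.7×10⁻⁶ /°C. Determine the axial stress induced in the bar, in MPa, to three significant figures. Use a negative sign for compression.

307 MPa

Free thermal expansion αLΔT = 16.7e-6 · 2760 · -92 = -4.24 mm.
The walls impose strain ε = −(-4.24)/2760 = 1.5364e-03; σ = Eε = 200000 · 1.5364e-03 = 307.3 MPa.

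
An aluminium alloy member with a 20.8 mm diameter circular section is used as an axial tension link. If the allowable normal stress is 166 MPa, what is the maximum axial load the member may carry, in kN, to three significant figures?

56.4 kN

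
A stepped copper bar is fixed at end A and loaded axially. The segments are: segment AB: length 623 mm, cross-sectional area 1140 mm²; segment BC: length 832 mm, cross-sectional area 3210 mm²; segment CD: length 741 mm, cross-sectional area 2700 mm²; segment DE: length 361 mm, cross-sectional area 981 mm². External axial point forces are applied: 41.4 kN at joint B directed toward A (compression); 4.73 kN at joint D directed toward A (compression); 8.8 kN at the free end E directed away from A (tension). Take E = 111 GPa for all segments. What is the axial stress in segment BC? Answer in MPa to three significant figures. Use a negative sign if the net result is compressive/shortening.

Internal axial forces (sectioning from the free end, tension +): N_DE = 8.8 kN, N_CD = 4.07 kN, N_BC = 4.07 kN, N_AB = -37.33 kN.
σ_BC = N_BC/A_BC = 4070/3210 = 1.268 MPa.

1.27 MPa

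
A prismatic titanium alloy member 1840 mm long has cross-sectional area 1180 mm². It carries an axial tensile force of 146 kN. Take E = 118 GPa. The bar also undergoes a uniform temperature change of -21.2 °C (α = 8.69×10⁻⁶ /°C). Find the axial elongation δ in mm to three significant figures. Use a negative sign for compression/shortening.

1.59 mm

δ_mech = NL/(AE) = 146000·1840/(1180·118000) = 1.929 mm.
δ_thermal = αLΔT = 8.69e-6·1840·-21.2 = -0.339 mm.
δ = δ_mech + δ_thermal = 1.59 mm.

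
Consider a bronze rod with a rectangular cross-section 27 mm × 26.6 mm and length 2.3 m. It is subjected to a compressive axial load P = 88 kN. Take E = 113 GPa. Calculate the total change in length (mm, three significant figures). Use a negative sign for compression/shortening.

-2.49 mm

A = 718.2 mm².
δ_mech = NL/(AE) = -88000·2300/(718.2·113000) = -2.494 mm.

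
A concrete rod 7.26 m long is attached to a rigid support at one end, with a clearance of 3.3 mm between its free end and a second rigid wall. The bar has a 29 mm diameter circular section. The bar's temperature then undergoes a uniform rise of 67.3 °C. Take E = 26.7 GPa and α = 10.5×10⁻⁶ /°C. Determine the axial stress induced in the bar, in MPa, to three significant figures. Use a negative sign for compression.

-6.73 MPa

Free thermal expansion αLΔT = 10.5e-6 · 7260 · 67.3 = 5.13 mm.
The walls engage after the gap closes; constrained expansion = 5.13 − 3.3 = 1.83 mm.
The walls impose strain ε = −(1.83)/7260 = -2.5210e-04; σ = Eε = 26700 · -2.5210e-04 = -6.731 MPa.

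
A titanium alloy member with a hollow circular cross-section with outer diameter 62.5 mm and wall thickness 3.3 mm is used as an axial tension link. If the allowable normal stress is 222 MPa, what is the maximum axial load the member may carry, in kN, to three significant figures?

A = 613.7 mm².
P_max = σ_allow · A = 222 · 613.7 = 136300 N = 136.3 kN.

136 kN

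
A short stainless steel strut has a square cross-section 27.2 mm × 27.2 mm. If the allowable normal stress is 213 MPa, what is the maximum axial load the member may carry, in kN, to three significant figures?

158 kN

A = 739.8 mm².
P_max = σ_allow · A = 213 · 739.8 = 157600 N = 157.6 kN.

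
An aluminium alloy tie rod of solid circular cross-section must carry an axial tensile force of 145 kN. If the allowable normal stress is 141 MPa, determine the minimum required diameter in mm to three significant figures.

Required area A ≥ P/σ_allow = 145000/141 = 1028 mm².
For a solid circular section, d ≥ √(4A/π) = 36.19 mm.

36.2 mm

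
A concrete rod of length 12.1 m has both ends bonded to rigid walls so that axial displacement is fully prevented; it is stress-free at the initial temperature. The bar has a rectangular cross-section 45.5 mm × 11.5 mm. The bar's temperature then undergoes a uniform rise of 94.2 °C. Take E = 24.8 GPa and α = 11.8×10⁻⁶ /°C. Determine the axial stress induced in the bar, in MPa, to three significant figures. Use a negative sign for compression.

Free thermal expansion αLΔT = 11.8e-6 · 12100 · 94.2 = 13.45 mm.
The walls impose strain ε = −(13.45)/12100 = -1.1116e-03; σ = Eε = 24800 · -1.1116e-03 = -27.57 MPa.

-27.6 MPa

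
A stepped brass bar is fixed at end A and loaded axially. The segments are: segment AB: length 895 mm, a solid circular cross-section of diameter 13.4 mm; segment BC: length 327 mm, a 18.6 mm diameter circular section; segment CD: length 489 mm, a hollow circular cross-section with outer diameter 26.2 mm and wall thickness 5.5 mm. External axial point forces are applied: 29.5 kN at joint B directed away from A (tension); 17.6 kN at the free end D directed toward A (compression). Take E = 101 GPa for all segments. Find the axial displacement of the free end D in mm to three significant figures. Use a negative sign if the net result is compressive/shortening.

0.300 mm

Internal axial forces (sectioning from the free end, tension +): N_CD = -17.6 kN, N_BC = -17.6 kN, N_AB = 11.9 kN.
A_AB = 141 mm².
A_BC = 271.7 mm².
A_CD = 357.7 mm².
δ_AB = 11900·895/(141·101000) = 0.7477 mm
δ_BC = -17600·327/(271.7·101000) = -0.2097 mm
δ_CD = -17600·489/(357.7·101000) = -0.2382 mm
δ = Σδ_i = 0.2998 mm.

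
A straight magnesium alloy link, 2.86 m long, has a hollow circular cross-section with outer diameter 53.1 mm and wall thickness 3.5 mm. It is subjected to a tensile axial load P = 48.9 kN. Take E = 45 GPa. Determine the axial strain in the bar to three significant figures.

0.00199

A = 545.4 mm².
σ = N/A = 89.66 MPa; ε = σ/E = 89.66/45000 = 1.992e-03.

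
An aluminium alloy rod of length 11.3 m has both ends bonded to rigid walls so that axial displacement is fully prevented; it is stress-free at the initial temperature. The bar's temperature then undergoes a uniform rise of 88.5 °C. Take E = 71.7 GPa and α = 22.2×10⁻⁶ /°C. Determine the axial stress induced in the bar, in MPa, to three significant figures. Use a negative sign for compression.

Free thermal expansion αLΔT = 22.2e-6 · 11300 · 88.5 = 22.2 mm.
The walls impose strain ε = −(22.2)/11300 = -1.9647e-03; σ = Eε = 71700 · -1.9647e-03 = -140.9 MPa.

-141 MPa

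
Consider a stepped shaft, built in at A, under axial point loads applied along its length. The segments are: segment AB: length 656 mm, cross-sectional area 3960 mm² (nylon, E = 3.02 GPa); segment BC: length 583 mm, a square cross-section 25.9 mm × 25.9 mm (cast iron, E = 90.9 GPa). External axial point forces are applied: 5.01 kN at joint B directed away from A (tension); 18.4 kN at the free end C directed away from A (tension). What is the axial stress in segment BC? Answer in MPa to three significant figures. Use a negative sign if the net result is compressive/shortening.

27.4 MPa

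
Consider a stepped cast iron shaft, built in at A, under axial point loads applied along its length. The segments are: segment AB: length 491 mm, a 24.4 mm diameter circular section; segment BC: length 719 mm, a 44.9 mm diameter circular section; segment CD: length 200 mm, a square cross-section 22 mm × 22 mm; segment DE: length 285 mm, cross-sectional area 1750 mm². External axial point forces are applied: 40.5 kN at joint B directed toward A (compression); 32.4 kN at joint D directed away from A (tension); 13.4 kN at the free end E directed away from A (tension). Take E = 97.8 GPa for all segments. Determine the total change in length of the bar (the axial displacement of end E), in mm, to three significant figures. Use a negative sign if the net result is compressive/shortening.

0.485 mm

Internal axial forces (sectioning from the free end, tension +): N_DE = 13.4 kN, N_CD = 45.8 kN, N_BC = 45.8 kN, N_AB = 5.3 kN.
A_AB = 467.6 mm².
A_BC = 1583 mm².
A_CD = 484 mm².
δ_AB = 5300·491/(467.6·97800) = 0.0569 mm
δ_BC = 45800·719/(1583·97800) = 0.2127 mm
δ_CD = 45800·200/(484·97800) = 0.1935 mm
δ_DE = 13400·285/(1750·97800) = 0.02231 mm
δ = Σδ_i = 0.4854 mm.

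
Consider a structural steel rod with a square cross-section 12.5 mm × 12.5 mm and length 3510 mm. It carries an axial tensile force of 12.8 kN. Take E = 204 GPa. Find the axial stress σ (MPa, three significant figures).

A = 156.2 mm².
σ = N/A = 12800/156.2 = 81.92 MPa.

81.9 MPa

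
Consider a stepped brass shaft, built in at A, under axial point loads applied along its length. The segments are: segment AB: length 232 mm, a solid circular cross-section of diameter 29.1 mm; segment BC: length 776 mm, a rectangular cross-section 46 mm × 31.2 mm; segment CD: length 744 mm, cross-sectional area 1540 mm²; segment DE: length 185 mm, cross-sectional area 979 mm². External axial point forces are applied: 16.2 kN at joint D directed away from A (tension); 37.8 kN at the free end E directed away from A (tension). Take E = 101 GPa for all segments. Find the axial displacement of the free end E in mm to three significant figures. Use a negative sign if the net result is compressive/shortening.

Internal axial forces (sectioning from the free end, tension +): N_DE = 37.8 kN, N_CD = 54 kN, N_BC = 54 kN, N_AB = 54 kN.
A_AB = 665.1 mm².
A_BC = 1435 mm².
δ_AB = 54000·232/(665.1·101000) = 0.1865 mm
δ_BC = 54000·776/(1435·101000) = 0.2891 mm
δ_CD = 54000·744/(1540·101000) = 0.2583 mm
δ_DE = 37800·185/(979·101000) = 0.07072 mm
δ = Σδ_i = 0.8046 mm.

0.805 mm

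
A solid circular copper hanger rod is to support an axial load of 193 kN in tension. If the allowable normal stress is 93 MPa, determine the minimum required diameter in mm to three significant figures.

51.4 mm

Required area A ≥ P/σ_allow = 193000/93 = 2075 mm².
For a solid circular section, d ≥ √(4A/π) = 51.4 mm.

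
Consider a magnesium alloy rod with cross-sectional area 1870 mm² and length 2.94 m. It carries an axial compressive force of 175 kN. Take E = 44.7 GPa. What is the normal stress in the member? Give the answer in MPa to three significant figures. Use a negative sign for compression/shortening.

-93.6 MPa

σ = N/A = -175000/1870 = -93.58 MPa.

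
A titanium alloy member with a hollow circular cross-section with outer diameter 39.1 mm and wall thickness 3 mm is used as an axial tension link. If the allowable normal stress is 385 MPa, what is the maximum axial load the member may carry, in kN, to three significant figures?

131 kN

A = 340.2 mm².
P_max = σ_allow · A = 385 · 340.2 = 131000 N = 131 kN.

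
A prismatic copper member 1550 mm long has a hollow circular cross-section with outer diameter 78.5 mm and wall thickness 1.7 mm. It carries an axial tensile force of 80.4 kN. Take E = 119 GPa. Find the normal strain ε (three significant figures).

0.00165

A = 410.2 mm².
σ = N/A = 196 MPa; ε = σ/E = 196/119000 = 1.647e-03.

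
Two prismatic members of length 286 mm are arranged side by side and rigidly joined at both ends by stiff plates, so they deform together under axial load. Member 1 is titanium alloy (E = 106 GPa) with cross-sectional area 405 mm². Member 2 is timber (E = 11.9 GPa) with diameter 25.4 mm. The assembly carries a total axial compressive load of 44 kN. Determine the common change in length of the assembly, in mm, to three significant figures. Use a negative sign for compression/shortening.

-0.257 mm

A_2 = 506.7 mm².
Equal strain + equilibrium ⇒ each member carries load in proportion to AE: A₁E₁ = 42930000 N, A₂E₂ = 6030000 N, ΣAE = 48960000 N.
δ = PL/ΣAE = -44000·286/48960000 = -0.257 mm.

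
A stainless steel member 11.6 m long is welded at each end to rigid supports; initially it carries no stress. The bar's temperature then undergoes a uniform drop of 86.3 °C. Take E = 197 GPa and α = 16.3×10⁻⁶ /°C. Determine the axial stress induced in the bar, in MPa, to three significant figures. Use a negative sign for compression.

277 MPa

Free thermal expansion αLΔT = 16.3e-6 · 11600 · -86.3 = -16.32 mm.
The walls impose strain ε = −(-16.32)/11600 = 1.4067e-03; σ = Eε = 197000 · 1.4067e-03 = 277.1 MPa.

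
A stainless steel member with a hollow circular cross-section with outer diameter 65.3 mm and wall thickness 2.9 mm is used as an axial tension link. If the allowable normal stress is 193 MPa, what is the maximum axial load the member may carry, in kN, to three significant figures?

110 kN

A = 568.5 mm².
P_max = σ_allow · A = 193 · 568.5 = 109700 N = 109.7 kN.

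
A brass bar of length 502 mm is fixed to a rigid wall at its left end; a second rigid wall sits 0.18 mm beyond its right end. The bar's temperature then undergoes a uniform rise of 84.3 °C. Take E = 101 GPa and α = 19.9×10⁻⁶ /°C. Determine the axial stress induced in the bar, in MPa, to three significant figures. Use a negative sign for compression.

-133 MPa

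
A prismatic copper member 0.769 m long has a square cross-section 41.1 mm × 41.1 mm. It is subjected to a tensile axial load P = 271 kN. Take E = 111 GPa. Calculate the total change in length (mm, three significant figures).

1.11 mm

A = 1689 mm².
δ_mech = NL/(AE) = 271000·769/(1689·111000) = 1.111 mm.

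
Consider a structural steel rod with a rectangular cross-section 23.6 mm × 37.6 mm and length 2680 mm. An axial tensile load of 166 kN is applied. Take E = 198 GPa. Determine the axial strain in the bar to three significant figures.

9.45e-04

A = 887.4 mm².
σ = N/A = 187.1 MPa; ε = σ/E = 187.1/198000 = 9.448e-04.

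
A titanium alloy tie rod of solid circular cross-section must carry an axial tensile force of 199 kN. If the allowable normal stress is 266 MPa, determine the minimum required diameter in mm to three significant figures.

30.9 mm

Required area A ≥ P/σ_allow = 199000/266 = 748.1 mm².
For a solid circular section, d ≥ √(4A/π) = 30.86 mm.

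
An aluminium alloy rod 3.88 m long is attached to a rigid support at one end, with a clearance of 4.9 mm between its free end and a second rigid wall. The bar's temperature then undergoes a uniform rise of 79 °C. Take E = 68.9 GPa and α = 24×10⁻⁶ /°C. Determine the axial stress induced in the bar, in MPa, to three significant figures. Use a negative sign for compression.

-43.6 MPa

Free thermal expansion αLΔT = 24e-6 · 3880 · 79 = 7.356 mm.
The walls engage after the gap closes; constrained expansion = 7.356 − 4.9 = 2.456 mm.
The walls impose strain ε = −(2.456)/3880 = -6.3311e-04; σ = Eε = 68900 · -6.3311e-04 = -43.62 MPa.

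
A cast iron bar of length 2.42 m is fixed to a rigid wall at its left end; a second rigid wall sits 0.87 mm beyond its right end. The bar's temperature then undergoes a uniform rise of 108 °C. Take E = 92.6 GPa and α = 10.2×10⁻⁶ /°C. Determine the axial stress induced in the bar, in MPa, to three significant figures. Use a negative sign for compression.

Free thermal expansion αLΔT = 10.2e-6 · 2420 · 108 = 2.666 mm.
The walls engage after the gap closes; constrained expansion = 2.666 − 0.87 = 1.796 mm.
The walls impose strain ε = −(1.796)/2420 = -7.4210e-04; σ = Eε = 92600 · -7.4210e-04 = -68.72 MPa.

-68.7 MPa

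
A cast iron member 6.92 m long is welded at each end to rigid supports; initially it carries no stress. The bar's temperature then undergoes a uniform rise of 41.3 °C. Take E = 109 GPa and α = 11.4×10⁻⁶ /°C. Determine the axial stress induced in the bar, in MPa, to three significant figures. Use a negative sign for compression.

Free thermal expansion αLΔT = 11.4e-6 · 6920 · 41.3 = 3.258 mm.
The walls impose strain ε = −(3.258)/6920 = -4.7082e-04; σ = Eε = 109000 · -4.7082e-04 = -51.32 MPa.

-51.3 MPa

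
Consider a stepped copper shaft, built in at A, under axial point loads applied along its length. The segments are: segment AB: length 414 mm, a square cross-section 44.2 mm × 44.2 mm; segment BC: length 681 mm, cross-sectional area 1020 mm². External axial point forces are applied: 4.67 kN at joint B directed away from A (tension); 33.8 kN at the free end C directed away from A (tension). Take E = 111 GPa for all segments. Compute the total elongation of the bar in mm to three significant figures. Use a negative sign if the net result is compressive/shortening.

Internal axial forces (sectioning from the free end, tension +): N_BC = 33.8 kN, N_AB = 38.47 kN.
A_AB = 1954 mm².
δ_AB = 38470·414/(1954·111000) = 0.07344 mm
δ_BC = 33800·681/(1020·111000) = 0.2033 mm
δ = Σδ_i = 0.2767 mm.

0.277 mm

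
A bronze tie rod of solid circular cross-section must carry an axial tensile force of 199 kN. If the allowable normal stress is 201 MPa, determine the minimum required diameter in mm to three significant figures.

Required area A ≥ P/σ_allow = 199000/201 = 990 mm².
For a solid circular section, d ≥ √(4A/π) = 35.5 mm.

35.5 mm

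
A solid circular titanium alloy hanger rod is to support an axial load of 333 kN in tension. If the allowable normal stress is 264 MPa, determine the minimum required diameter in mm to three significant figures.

40.1 mm

Required area A ≥ P/σ_allow = 333000/264 = 1261 mm².
For a solid circular section, d ≥ √(4A/π) = 40.08 mm.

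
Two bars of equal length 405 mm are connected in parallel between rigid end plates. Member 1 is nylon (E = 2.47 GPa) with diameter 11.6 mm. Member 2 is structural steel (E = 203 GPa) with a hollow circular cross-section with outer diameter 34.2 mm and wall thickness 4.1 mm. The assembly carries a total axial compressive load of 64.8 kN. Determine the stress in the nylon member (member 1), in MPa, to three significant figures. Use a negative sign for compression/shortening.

-2.03 MPa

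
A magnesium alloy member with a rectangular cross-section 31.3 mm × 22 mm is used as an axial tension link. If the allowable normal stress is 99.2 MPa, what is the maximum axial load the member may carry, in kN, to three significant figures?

68.3 kN

A = 688.6 mm².
P_max = σ_allow · A = 99.2 · 688.6 = 68310 N = 68.31 kN.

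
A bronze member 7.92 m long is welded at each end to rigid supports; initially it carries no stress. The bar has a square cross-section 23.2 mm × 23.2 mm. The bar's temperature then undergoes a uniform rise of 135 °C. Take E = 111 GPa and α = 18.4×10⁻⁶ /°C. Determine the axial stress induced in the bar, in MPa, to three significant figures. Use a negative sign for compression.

-276 MPa

Free thermal expansion αLΔT = 18.4e-6 · 7920 · 135 = 19.67 mm.
The walls impose strain ε = −(19.67)/7920 = -2.4840e-03; σ = Eε = 111000 · -2.4840e-03 = -275.7 MPa.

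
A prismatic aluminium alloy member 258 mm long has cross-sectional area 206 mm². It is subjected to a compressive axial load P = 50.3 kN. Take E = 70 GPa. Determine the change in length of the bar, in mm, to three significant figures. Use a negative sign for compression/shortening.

δ_mech = NL/(AE) = -50300·258/(206·70000) = -0.9 mm.

-0.900 mm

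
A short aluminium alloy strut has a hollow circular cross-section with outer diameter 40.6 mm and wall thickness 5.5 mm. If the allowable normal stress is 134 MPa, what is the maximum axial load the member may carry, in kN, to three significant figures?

A = 606.5 mm².
P_max = σ_allow · A = 134 · 606.5 = 81270 N = 81.27 kN.

81.3 kN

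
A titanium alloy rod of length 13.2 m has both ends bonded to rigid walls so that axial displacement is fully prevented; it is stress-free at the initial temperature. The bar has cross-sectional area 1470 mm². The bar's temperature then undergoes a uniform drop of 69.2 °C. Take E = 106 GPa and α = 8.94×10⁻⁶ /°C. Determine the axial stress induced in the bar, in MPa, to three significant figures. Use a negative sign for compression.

65.6 MPa

Free thermal expansion αLΔT = 8.94e-6 · 13200 · -69.2 = -8.166 mm.
The walls impose strain ε = −(-8.166)/13200 = 6.1865e-04; σ = Eε = 106000 · 6.1865e-04 = 65.58 MPa.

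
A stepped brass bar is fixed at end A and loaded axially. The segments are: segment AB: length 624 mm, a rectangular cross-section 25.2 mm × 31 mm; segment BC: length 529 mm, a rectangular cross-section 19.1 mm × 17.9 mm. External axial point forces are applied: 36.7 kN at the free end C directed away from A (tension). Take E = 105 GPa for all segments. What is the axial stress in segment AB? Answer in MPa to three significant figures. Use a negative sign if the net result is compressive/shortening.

47.0 MPa

Internal axial forces (sectioning from the free end, tension +): N_BC = 36.7 kN, N_AB = 36.7 kN.
A_AB = 781.2 mm².
σ_AB = N_AB/A_AB = 36700/781.2 = 46.98 MPa.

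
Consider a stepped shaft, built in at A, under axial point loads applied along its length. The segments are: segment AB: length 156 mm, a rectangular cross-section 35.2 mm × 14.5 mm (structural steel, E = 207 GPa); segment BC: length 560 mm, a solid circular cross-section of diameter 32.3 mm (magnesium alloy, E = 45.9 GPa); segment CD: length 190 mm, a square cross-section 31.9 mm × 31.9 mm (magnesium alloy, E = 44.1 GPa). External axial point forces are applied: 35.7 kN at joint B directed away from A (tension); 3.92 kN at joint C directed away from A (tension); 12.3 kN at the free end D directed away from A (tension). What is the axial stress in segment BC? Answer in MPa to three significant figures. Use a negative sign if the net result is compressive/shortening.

19.8 MPa

Internal axial forces (sectioning from the free end, tension +): N_CD = 12.3 kN, N_BC = 16.22 kN, N_AB = 51.92 kN.
A_BC = 819.4 mm².
σ_BC = N_BC/A_BC = 16220/819.4 = 19.8 MPa.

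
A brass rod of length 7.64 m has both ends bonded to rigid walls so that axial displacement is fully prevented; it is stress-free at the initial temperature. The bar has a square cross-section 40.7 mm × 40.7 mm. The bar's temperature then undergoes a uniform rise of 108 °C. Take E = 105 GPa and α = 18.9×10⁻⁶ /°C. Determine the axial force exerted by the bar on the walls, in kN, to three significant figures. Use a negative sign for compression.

-355 kN

Free thermal expansion αLΔT = 18.9e-6 · 7640 · 108 = 15.59 mm.
The walls impose strain ε = −(15.59)/7640 = -2.0412e-03; σ = Eε = 105000 · -2.0412e-03 = -214.3 MPa.
Wall reaction R = σ·A = -214.3·1656 = -355000 N = -355 kN.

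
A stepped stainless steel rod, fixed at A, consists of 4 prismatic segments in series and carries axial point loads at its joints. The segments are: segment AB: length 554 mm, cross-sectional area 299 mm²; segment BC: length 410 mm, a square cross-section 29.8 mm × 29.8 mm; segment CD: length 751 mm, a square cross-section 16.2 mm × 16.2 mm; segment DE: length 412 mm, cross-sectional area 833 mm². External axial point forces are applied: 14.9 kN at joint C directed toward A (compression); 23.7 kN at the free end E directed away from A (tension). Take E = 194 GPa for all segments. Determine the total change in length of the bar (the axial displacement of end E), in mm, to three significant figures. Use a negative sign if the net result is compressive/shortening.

Internal axial forces (sectioning from the free end, tension +): N_DE = 23.7 kN, N_CD = 23.7 kN, N_BC = 8.8 kN, N_AB = 8.8 kN.
A_BC = 888 mm².
A_CD = 262.4 mm².
δ_AB = 8800·554/(299·194000) = 0.08405 mm
δ_BC = 8800·410/(888·194000) = 0.02094 mm
δ_CD = 23700·751/(262.4·194000) = 0.3496 mm
δ_DE = 23700·412/(833·194000) = 0.06042 mm
δ = Σδ_i = 0.515 mm.

0.515 mm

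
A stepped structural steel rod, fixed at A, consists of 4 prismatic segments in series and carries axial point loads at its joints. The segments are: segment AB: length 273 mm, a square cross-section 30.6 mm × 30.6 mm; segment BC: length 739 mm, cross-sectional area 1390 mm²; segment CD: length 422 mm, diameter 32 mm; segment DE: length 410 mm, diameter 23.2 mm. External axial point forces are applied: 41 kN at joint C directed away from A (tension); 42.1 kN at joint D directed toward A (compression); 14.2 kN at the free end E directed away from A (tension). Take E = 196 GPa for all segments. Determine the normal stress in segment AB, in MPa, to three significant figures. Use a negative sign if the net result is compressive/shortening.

Internal axial forces (sectioning from the free end, tension +): N_DE = 14.2 kN, N_CD = -27.9 kN, N_BC = 13.1 kN, N_AB = 13.1 kN.
A_AB = 936.4 mm².
σ_AB = N_AB/A_AB = 13100/936.4 = 13.99 MPa.

14.0 MPa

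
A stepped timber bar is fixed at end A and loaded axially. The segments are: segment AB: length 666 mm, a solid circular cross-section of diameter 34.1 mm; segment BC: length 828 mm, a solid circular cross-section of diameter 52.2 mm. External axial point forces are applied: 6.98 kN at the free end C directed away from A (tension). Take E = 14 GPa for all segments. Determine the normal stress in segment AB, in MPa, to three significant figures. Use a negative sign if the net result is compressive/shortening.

7.64 MPa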